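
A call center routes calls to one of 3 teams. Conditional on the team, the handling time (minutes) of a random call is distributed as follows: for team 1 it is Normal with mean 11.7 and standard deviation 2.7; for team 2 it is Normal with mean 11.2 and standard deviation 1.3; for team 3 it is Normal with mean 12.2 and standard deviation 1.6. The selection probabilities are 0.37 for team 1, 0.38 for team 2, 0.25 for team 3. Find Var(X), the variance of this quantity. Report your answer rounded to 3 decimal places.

4.133

Per component, 1: μ=11.7, E[X²]=144.18; 2: μ=11.2, E[X²]=127.13; 3: μ=12.2, E[X²]=151.4.
E[X] = 0.37·11.7 + 0.38·11.2 + 0.25·12.2 = 11.635.
E[X²] = 0.37·144.18 + 0.38·127.13 + 0.25·151.4 = 139.506.
Var(X) = E[X²] − (E[X])² = 139.506 − 135.373 = 4.13278.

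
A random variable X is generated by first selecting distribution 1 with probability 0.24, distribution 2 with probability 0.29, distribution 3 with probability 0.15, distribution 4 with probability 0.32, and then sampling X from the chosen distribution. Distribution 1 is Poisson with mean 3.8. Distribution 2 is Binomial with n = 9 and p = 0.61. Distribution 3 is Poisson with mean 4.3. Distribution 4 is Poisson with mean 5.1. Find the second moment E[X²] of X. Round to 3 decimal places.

27.113

For each component E[X²] = Var + (mean)², giving 1: 18.24; 2: 32.2812; 3: 22.79; 4: 31.11.
Overall E[X²] = 0.24·18.24 + 0.29·32.2812 + 0.15·22.79 + 0.32·31.11 = 27.1128.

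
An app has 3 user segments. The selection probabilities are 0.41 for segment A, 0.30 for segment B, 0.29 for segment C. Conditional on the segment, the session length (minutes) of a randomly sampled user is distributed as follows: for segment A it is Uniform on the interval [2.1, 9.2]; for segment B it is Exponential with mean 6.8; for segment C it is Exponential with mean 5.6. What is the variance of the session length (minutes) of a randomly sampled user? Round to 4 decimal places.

Per component, A: μ=5.65, E[X²]=36.1233; B: μ=6.8, E[X²]=92.48; C: μ=5.6, E[X²]=62.72.
E[X] = 0.41·5.65 + 0.3·6.8 + 0.29·5.6 = 5.9805.
E[X²] = 0.41·36.1233 + 0.3·92.48 + 0.29·62.72 = 60.7434.
Var(X) = E[X²] − (E[X])² = 60.7434 − 35.7664 = 24.977.

24.9770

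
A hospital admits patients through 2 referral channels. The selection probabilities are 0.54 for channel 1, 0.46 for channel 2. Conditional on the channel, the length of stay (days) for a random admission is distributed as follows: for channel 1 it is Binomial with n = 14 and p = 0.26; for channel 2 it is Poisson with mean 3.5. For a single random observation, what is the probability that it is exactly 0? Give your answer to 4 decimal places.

Conditional on each channel, P(X = 0): 1: 0.0147654; 2: 0.0301974.
By total probability, P(X = 0) = 0.54·0.0147654 + 0.46·0.0301974 = 0.0218641.

0.0219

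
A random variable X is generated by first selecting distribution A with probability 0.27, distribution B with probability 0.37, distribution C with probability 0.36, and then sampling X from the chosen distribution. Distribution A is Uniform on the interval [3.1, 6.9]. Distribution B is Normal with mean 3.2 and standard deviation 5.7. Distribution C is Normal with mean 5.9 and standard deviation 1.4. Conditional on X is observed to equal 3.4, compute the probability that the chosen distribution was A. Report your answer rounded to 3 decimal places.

0.603

Likelihoods f(3.4 | ·): A: 0.263158; B: 0.0699468; C: 0.057856.
Posterior ∝ prior × likelihood. Numerator for A: 0.27·0.263158 = 0.0710526.
Normalizing constant: 0.27·0.263158 + 0.37·0.0699468 + 0.36·0.057856 = 0.117761.
P(A | observation) = 0.0710526 / 0.117761 = 0.603362.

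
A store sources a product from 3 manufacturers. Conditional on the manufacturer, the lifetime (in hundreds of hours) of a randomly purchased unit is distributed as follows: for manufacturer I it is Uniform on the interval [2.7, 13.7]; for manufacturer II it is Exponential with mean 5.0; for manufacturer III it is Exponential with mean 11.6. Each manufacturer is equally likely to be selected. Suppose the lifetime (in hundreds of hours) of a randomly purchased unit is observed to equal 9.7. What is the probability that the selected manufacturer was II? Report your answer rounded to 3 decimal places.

Likelihoods f(9.7 | ·): I: 0.0909091; II: 0.0287408; III: 0.0373579.
Posterior ∝ prior × likelihood. Numerator for II: 0.333333·0.0287408 = 0.00958026.
Normalizing constant: 0.333333·0.0909091 + 0.333333·0.0287408 + 0.333333·0.0373579 = 0.0523359.
P(II | observation) = 0.00958026 / 0.0523359 = 0.183053.

0.183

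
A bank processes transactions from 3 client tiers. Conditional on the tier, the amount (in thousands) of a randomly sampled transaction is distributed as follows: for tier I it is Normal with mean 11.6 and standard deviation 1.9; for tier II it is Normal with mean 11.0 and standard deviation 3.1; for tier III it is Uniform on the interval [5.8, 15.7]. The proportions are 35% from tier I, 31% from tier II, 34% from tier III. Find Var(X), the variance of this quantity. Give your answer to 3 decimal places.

Per component, I: μ=11.6, E[X²]=138.17; II: μ=11, E[X²]=130.61; III: μ=10.75, E[X²]=123.73.
E[X] = 0.35·11.6 + 0.31·11 + 0.34·10.75 = 11.125.
E[X²] = 0.35·138.17 + 0.31·130.61 + 0.34·123.73 = 130.917.
Var(X) = E[X²] − (E[X])² = 130.917 − 123.766 = 7.15118.

7.151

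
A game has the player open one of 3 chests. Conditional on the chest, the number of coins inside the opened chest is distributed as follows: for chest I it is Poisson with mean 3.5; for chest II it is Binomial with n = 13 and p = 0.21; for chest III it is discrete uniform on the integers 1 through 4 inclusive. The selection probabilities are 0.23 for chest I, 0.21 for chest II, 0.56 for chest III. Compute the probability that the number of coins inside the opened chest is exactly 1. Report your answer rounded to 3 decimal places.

0.198

Conditional on each chest, P(X = 1): I: 0.105691; II: 0.16132; III: 0.25.
By total probability, P(X = 1) = 0.23·0.105691 + 0.21·0.16132 + 0.56·0.25 = 0.198186.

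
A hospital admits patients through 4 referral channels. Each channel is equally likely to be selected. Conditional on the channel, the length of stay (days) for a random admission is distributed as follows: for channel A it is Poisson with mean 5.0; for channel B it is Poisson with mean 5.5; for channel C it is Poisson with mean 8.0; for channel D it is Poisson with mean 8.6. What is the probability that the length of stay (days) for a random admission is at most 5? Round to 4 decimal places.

0.3696

Conditional on each channel, P(X ≤ 5): A: 0.615961; B: 0.528919; C: 0.191236; D: 0.142228.
By total probability, P(X ≤ 5) = 0.25·0.615961 + 0.25·0.528919 + 0.25·0.191236 + 0.25·0.142228 = 0.369586.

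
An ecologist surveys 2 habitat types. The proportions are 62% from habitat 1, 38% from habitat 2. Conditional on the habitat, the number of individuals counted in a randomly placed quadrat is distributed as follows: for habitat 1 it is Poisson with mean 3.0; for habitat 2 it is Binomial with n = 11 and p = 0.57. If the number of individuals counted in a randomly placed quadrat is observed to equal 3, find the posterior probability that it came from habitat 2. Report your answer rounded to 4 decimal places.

0.0890

Likelihoods P(X=3 | ·): 1: 0.224042; 2: 0.0357155.
Posterior ∝ prior × likelihood. Numerator for 2: 0.38·0.0357155 = 0.0135719.
Normalizing constant: 0.62·0.224042 + 0.38·0.0357155 = 0.152478.
P(2 | observation) = 0.0135719 / 0.152478 = 0.0890088.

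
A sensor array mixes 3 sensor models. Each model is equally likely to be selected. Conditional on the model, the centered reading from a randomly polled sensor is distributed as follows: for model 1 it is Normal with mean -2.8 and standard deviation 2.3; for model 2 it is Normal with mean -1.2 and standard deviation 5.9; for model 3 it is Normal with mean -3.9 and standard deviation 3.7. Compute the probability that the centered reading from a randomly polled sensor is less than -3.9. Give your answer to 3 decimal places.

0.380

Conditional on each model, P(X < -3.9): 1: 0.316232; 2: 0.32361; 3: 0.5.
By total probability, P(X < -3.9) = 0.333333·0.316232 + 0.333333·0.32361 + 0.333333·0.5 = 0.379947.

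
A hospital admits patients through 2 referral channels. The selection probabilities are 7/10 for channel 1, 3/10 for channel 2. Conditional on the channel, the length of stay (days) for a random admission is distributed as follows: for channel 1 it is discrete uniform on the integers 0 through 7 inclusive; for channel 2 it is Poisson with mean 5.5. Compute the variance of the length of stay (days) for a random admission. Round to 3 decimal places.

Per component, 1: μ=3.5, E[X²]=17.5; 2: μ=5.5, E[X²]=35.75.
E[X] = 0.7·3.5 + 0.3·5.5 = 4.1.
E[X²] = 0.7·17.5 + 0.3·35.75 = 22.975.
Var(X) = E[X²] − (E[X])² = 22.975 − 16.81 = 6.165.

6.165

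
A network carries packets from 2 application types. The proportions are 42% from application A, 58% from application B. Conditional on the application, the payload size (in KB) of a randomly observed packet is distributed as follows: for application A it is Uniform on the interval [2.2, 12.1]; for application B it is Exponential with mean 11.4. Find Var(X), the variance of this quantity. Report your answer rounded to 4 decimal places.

Per component, A: μ=7.15, E[X²]=59.29; B: μ=11.4, E[X²]=259.92.
E[X] = 0.42·7.15 + 0.58·11.4 = 9.615.
E[X²] = 0.42·59.29 + 0.58·259.92 = 175.655.
Var(X) = E[X²] − (E[X])² = 175.655 − 92.4482 = 83.2072.

83.2072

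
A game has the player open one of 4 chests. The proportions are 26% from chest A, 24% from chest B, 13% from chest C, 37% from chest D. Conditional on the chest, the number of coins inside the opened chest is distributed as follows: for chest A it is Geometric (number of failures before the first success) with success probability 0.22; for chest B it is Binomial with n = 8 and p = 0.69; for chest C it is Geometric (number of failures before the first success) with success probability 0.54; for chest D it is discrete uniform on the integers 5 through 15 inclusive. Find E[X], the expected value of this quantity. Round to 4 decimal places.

Component means — A: 3.54545; B: 5.52; C: 0.851852; D: 10.
E[X] = 0.26·3.54545 + 0.24·5.52 + 0.13·0.851852 + 0.37·10 = 6.05736.

6.0574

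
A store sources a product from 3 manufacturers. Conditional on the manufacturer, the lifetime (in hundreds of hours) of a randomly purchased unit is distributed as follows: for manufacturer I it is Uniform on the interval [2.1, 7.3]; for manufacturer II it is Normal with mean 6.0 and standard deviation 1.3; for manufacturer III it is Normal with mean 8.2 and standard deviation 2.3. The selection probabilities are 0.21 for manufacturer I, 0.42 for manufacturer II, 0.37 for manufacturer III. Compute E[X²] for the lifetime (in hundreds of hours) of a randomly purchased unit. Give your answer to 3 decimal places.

47.778

For each component E[X²] = Var + (mean)², giving I: 24.3433; II: 37.69; III: 72.53.
Overall E[X²] = 0.21·24.3433 + 0.42·37.69 + 0.37·72.53 = 47.778.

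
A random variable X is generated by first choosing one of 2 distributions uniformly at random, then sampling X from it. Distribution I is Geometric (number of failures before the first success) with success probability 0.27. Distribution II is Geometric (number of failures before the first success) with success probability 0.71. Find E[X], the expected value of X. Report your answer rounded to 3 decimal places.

1.556

Component means — I: 2.7037; II: 0.408451.
E[X] = 0.5·2.7037 + 0.5·0.408451 = 1.55608.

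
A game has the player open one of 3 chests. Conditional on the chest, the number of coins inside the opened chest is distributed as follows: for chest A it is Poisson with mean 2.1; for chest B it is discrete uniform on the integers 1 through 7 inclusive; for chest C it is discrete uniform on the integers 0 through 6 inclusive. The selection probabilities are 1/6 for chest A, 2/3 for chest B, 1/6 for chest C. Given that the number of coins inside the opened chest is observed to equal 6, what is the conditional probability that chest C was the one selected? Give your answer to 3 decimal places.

0.196

Likelihoods P(X=6 | ·): A: 0.014587; B: 0.142857; C: 0.142857.
Posterior ∝ prior × likelihood. Numerator for C: 0.166667·0.142857 = 0.0238095.
Normalizing constant: 0.166667·0.014587 + 0.666667·0.142857 + 0.166667·0.142857 = 0.121479.
P(C | observation) = 0.0238095 / 0.121479 = 0.195997.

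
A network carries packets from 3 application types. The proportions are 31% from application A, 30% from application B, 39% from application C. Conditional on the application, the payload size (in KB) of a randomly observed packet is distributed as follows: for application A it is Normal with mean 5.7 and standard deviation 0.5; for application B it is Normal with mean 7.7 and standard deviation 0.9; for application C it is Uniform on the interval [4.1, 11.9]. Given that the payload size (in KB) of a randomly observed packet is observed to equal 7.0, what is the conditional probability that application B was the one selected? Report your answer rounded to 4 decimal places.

Likelihoods f(7.0 | ·): A: 0.0271659; B: 0.327572; C: 0.128205.
Posterior ∝ prior × likelihood. Numerator for B: 0.3·0.327572 = 0.0982716.
Normalizing constant: 0.31·0.0271659 + 0.3·0.327572 + 0.39·0.128205 = 0.156693.
P(B | observation) = 0.0982716 / 0.156693 = 0.62716.

0.6272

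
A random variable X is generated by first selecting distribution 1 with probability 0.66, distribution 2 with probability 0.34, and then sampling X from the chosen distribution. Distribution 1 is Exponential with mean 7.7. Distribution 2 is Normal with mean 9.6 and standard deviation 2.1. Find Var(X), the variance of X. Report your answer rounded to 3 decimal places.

Per component, 1: μ=7.7, E[X²]=118.58; 2: μ=9.6, E[X²]=96.57.
E[X] = 0.66·7.7 + 0.34·9.6 = 8.346.
E[X²] = 0.66·118.58 + 0.34·96.57 = 111.097.
Var(X) = E[X²] − (E[X])² = 111.097 − 69.6557 = 41.4409.

41.441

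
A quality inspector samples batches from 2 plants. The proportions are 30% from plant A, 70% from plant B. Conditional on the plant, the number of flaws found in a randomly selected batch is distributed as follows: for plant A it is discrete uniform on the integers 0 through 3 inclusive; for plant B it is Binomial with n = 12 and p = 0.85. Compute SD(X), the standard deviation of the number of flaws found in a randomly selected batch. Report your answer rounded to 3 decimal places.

4.164

Per component, A: μ=1.5, E[X²]=3.5; B: μ=10.2, E[X²]=105.57.
E[X] = 0.3·1.5 + 0.7·10.2 = 7.59.
E[X²] = 0.3·3.5 + 0.7·105.57 = 74.949.
Var(X) = E[X²] − (E[X])² = 74.949 − 57.6081 = 17.3409.
SD(X) = √17.3409 = 4.16424.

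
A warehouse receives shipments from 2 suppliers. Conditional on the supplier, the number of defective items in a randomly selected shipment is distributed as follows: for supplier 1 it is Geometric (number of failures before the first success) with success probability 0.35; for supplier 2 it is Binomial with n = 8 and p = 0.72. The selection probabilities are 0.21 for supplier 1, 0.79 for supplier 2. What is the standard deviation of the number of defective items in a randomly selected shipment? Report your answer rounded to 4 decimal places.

Per component, 1: μ=1.85714, E[X²]=8.7551; 2: μ=5.76, E[X²]=34.7904.
E[X] = 0.21·1.85714 + 0.79·5.76 = 4.9404.
E[X²] = 0.21·8.7551 + 0.79·34.7904 = 29.323.
Var(X) = E[X²] − (E[X])² = 29.323 − 24.4076 = 4.91544.
SD(X) = √4.91544 = 2.21708.

2.2171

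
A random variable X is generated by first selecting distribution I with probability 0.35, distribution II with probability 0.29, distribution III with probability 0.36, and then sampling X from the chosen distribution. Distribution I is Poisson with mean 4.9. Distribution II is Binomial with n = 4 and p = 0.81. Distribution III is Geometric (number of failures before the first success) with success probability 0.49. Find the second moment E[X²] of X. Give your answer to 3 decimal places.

14.496

For each component E[X²] = Var + (mean)², giving I: 28.91; II: 11.1132; III: 3.20741.
Overall E[X²] = 0.35·28.91 + 0.29·11.1132 + 0.36·3.20741 = 14.496.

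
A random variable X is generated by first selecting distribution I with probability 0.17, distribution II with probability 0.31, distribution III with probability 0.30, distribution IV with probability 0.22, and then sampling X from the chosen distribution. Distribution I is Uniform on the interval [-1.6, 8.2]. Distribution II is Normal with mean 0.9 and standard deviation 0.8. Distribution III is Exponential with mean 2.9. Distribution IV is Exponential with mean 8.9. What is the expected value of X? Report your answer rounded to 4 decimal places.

Component means — I: 3.3; II: 0.9; III: 2.9; IV: 8.9.
E[X] = 0.17·3.3 + 0.31·0.9 + 0.3·2.9 + 0.22·8.9 = 3.668.

3.6680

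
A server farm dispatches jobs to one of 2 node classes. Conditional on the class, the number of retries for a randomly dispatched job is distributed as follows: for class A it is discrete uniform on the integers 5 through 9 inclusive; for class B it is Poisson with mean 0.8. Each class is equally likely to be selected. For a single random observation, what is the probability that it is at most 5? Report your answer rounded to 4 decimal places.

0.5999

Conditional on each class, P(X ≤ 5): A: 0.2; B: 0.999816.
By total probability, P(X ≤ 5) = 0.5·0.2 + 0.5·0.999816 = 0.599908.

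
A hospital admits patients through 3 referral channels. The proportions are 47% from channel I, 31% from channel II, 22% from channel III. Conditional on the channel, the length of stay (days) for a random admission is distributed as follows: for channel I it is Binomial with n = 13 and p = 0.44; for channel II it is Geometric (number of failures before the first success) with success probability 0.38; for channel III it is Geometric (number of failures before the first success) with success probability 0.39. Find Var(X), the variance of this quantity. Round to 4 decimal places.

7.9404

Per component, I: μ=5.72, E[X²]=35.9216; II: μ=1.63158, E[X²]=6.95568; III: μ=1.5641, E[X²]=6.45694.
E[X] = 0.47·5.72 + 0.31·1.63158 + 0.22·1.5641 = 3.53829.
E[X²] = 0.47·35.9216 + 0.31·6.95568 + 0.22·6.45694 = 20.4599.
Var(X) = E[X²] − (E[X])² = 20.4599 − 12.5195 = 7.94043.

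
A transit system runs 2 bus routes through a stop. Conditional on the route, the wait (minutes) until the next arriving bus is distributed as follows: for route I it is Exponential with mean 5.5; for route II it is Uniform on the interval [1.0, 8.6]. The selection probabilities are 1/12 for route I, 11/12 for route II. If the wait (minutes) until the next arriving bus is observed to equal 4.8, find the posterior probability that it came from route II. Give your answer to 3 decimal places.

Likelihoods f(4.8 | ·): I: 0.0759655; II: 0.131579.
Posterior ∝ prior × likelihood. Numerator for II: 0.916667·0.131579 = 0.120614.
Normalizing constant: 0.0833333·0.0759655 + 0.916667·0.131579 = 0.126944.
P(II | observation) = 0.120614 / 0.126944 = 0.950132.

0.950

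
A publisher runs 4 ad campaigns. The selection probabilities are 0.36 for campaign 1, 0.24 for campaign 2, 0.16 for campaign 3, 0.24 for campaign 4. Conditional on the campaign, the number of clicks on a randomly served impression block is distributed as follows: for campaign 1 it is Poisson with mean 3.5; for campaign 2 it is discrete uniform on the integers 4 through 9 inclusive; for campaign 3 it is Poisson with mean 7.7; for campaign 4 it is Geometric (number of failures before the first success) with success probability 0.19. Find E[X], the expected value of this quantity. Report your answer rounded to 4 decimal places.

5.0752

Component means — 1: 3.5; 2: 6.5; 3: 7.7; 4: 4.26316.
E[X] = 0.36·3.5 + 0.24·6.5 + 0.16·7.7 + 0.24·4.26316 = 5.07516.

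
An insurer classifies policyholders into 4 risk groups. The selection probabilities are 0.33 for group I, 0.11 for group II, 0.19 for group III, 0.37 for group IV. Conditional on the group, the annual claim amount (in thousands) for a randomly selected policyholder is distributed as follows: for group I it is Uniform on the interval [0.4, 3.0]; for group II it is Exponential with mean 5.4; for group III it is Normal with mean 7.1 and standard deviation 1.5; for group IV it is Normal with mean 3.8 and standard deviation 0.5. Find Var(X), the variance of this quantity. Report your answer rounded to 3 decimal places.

Per component, I: μ=1.7, E[X²]=3.45333; II: μ=5.4, E[X²]=58.32; III: μ=7.1, E[X²]=52.66; IV: μ=3.8, E[X²]=14.69.
E[X] = 0.33·1.7 + 0.11·5.4 + 0.19·7.1 + 0.37·3.8 = 3.91.
E[X²] = 0.33·3.45333 + 0.11·58.32 + 0.19·52.66 + 0.37·14.69 = 22.9955.
Var(X) = E[X²] − (E[X])² = 22.9955 − 15.2881 = 7.7074.

7.707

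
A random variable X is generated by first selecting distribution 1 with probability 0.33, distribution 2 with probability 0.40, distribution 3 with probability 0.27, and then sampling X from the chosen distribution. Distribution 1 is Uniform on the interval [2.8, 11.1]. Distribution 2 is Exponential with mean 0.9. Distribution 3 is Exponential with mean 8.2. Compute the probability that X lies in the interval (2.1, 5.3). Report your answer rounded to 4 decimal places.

Conditional on each component, P(2.1 < X < 5.3): 1: 0.301205; 2: 0.0942019; 3: 0.250107.
By total probability, P(2.1 < X < 5.3) = 0.33·0.301205 + 0.4·0.0942019 + 0.27·0.250107 = 0.204607.

0.2046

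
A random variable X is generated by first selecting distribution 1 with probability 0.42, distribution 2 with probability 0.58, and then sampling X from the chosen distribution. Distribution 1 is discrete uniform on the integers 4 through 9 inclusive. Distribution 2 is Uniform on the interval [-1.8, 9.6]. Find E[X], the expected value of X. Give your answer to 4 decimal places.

4.9920

Component means — 1: 6.5; 2: 3.9.
E[X] = 0.42·6.5 + 0.58·3.9 = 4.992.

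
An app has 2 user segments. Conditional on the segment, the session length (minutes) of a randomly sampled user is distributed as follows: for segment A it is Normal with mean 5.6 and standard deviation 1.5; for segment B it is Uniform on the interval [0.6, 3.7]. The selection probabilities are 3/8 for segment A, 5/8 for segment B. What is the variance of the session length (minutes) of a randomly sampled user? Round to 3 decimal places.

4.134

Per component, A: μ=5.6, E[X²]=33.61; B: μ=2.15, E[X²]=5.42333.
E[X] = 0.375·5.6 + 0.625·2.15 = 3.44375.
E[X²] = 0.375·33.61 + 0.625·5.42333 = 15.9933.
Var(X) = E[X²] − (E[X])² = 15.9933 − 11.8594 = 4.13392.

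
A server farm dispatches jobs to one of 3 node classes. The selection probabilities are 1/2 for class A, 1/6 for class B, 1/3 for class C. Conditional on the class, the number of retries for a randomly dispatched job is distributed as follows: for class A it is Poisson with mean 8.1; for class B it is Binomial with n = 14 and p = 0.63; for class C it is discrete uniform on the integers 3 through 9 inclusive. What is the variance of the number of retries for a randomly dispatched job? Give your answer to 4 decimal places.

Per component, A: μ=8.1, E[X²]=73.71; B: μ=8.82, E[X²]=81.0558; C: μ=6, E[X²]=40.
E[X] = 0.5·8.1 + 0.166667·8.82 + 0.333333·6 = 7.52.
E[X²] = 0.5·73.71 + 0.166667·81.0558 + 0.333333·40 = 63.6976.
Var(X) = E[X²] − (E[X])² = 63.6976 − 56.5504 = 7.14723.

7.1472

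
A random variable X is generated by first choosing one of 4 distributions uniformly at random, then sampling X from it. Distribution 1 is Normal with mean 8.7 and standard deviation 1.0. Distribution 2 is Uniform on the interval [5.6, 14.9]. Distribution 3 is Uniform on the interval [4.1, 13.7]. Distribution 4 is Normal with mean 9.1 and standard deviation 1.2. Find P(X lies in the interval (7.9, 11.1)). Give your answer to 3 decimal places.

0.563

Conditional on each component, P(7.9 < X < 11.1): 1: 0.779947; 2: 0.344086; 3: 0.333333; 4: 0.793554.
By total probability, P(7.9 < X < 11.1) = 0.25·0.779947 + 0.25·0.344086 + 0.25·0.333333 + 0.25·0.793554 = 0.56273.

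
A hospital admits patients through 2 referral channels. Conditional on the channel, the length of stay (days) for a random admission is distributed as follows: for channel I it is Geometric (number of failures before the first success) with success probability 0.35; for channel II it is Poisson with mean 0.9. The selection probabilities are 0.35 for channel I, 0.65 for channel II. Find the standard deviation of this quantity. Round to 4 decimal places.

1.6281

Per component, I: μ=1.85714, E[X²]=8.7551; II: μ=0.9, E[X²]=1.71.
E[X] = 0.35·1.85714 + 0.65·0.9 = 1.235.
E[X²] = 0.35·8.7551 + 0.65·1.71 = 4.17579.
Var(X) = E[X²] − (E[X])² = 4.17579 − 1.52523 = 2.65056.
SD(X) = √2.65056 = 1.62805.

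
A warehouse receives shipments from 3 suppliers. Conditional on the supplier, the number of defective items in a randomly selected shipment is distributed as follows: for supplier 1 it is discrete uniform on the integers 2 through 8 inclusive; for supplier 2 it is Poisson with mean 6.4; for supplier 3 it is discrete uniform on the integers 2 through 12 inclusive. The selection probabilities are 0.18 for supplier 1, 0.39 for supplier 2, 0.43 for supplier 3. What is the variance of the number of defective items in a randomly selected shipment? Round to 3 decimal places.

8.024

Per component, 1: μ=5, E[X²]=29; 2: μ=6.4, E[X²]=47.36; 3: μ=7, E[X²]=59.
E[X] = 0.18·5 + 0.39·6.4 + 0.43·7 = 6.406.
E[X²] = 0.18·29 + 0.39·47.36 + 0.43·59 = 49.0604.
Var(X) = E[X²] − (E[X])² = 49.0604 − 41.0368 = 8.02356.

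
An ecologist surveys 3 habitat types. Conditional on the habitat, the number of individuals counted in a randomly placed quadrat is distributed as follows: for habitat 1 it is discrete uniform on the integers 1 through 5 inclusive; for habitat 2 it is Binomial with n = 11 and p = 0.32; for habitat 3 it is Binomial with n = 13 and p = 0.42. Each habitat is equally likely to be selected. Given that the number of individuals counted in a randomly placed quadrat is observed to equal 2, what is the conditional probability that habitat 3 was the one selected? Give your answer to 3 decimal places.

0.084

Likelihoods P(X=2 | ·): 1: 0.2; 2: 0.175083; 3: 0.0343796.
Posterior ∝ prior × likelihood. Numerator for 3: 0.333333·0.0343796 = 0.0114599.
Normalizing constant: 0.333333·0.2 + 0.333333·0.175083 + 0.333333·0.0343796 = 0.136487.
P(3 | observation) = 0.0114599 / 0.136487 = 0.0839629.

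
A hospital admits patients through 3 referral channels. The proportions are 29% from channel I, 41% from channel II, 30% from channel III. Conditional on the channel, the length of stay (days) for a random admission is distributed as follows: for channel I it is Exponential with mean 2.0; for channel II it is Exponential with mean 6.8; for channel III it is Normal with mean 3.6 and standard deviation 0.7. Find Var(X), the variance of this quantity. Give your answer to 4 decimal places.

24.4871

Per component, I: μ=2, E[X²]=8; II: μ=6.8, E[X²]=92.48; III: μ=3.6, E[X²]=13.45.
E[X] = 0.29·2 + 0.41·6.8 + 0.3·3.6 = 4.448.
E[X²] = 0.29·8 + 0.41·92.48 + 0.3·13.45 = 44.2718.
Var(X) = E[X²] − (E[X])² = 44.2718 − 19.7847 = 24.4871.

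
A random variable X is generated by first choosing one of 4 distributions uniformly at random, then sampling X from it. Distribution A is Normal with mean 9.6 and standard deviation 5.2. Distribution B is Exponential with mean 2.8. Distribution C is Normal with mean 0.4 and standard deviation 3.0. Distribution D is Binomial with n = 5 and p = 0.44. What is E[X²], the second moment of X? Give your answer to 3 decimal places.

For each component E[X²] = Var + (mean)², giving A: 119.2; B: 15.68; C: 9.16; D: 6.072.
Overall E[X²] = 0.25·119.2 + 0.25·15.68 + 0.25·9.16 + 0.25·6.072 = 37.528.

37.528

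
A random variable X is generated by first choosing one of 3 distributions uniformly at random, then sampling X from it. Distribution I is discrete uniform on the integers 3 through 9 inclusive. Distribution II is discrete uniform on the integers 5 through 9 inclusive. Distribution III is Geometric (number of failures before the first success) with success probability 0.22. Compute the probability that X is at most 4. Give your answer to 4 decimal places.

0.3323

Conditional on each component, P(X ≤ 4): I: 0.285714; II: 0; III: 0.711283.
By total probability, P(X ≤ 4) = 0.333333·0.285714 + 0.333333·0 + 0.333333·0.711283 = 0.332332.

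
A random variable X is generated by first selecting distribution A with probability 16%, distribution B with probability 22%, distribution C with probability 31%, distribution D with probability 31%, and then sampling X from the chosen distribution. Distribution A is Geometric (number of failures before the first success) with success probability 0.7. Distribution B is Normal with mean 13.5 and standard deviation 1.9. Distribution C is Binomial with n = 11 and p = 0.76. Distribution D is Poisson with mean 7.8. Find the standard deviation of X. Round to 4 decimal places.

4.4508

Per component, A: μ=0.428571, E[X²]=0.795918; B: μ=13.5, E[X²]=185.86; C: μ=8.36, E[X²]=71.896; D: μ=7.8, E[X²]=68.64.
E[X] = 0.16·0.428571 + 0.22·13.5 + 0.31·8.36 + 0.31·7.8 = 8.04817.
E[X²] = 0.16·0.795918 + 0.22·185.86 + 0.31·71.896 + 0.31·68.64 = 84.5827.
Var(X) = E[X²] − (E[X])² = 84.5827 − 64.7731 = 19.8096.
SD(X) = √19.8096 = 4.4508.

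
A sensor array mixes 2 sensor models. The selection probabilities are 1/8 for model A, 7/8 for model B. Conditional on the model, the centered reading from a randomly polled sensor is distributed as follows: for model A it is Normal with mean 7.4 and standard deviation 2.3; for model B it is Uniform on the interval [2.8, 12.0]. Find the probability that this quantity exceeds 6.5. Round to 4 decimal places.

Conditional on each model, P(X > 6.5): A: 0.652214; B: 0.597826.
By total probability, P(X > 6.5) = 0.125·0.652214 + 0.875·0.597826 = 0.604625.

0.6046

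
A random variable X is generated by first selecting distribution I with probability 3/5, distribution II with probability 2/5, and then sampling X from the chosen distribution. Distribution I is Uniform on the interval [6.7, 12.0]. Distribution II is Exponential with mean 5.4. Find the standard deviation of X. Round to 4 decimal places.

Per component, I: μ=9.35, E[X²]=89.7633; II: μ=5.4, E[X²]=58.32.
E[X] = 0.6·9.35 + 0.4·5.4 = 7.77.
E[X²] = 0.6·89.7633 + 0.4·58.32 = 77.186.
Var(X) = E[X²] − (E[X])² = 77.186 − 60.3729 = 16.8131.
SD(X) = √16.8131 = 4.10038.

4.1004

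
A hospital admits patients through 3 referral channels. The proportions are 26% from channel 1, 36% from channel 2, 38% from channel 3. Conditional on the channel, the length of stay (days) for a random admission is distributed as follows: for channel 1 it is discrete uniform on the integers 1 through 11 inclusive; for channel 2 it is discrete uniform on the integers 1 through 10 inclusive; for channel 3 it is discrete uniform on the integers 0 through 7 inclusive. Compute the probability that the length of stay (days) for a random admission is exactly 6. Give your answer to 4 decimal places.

0.1071

Conditional on each channel, P(X = 6): 1: 0.0909091; 2: 0.1; 3: 0.125.
By total probability, P(X = 6) = 0.26·0.0909091 + 0.36·0.1 + 0.38·0.125 = 0.107136.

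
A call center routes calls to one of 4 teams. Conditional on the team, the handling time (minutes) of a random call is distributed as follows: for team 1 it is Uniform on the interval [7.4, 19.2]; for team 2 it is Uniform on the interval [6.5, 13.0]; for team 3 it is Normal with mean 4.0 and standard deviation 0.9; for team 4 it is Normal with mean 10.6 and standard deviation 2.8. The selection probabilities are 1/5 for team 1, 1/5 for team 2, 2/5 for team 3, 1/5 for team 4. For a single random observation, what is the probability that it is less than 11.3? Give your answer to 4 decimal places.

0.7335

Conditional on each team, P(X < 11.3): 1: 0.330508; 2: 0.738462; 3: 1; 4: 0.598706.
By total probability, P(X < 11.3) = 0.2·0.330508 + 0.2·0.738462 + 0.4·1 + 0.2·0.598706 = 0.733535.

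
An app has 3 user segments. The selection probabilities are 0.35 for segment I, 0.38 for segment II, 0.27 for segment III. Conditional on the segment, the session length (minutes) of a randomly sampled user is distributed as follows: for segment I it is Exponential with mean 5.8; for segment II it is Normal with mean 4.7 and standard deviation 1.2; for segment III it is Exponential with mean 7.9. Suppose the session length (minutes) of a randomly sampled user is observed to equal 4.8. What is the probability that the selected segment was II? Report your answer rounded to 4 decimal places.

0.7367

Likelihoods f(4.8 | ·): I: 0.0753626; II: 0.3313; III: 0.0689442.
Posterior ∝ prior × likelihood. Numerator for II: 0.38·0.3313 = 0.125894.
Normalizing constant: 0.35·0.0753626 + 0.38·0.3313 + 0.27·0.0689442 = 0.170886.
P(II | observation) = 0.125894 / 0.170886 = 0.736714.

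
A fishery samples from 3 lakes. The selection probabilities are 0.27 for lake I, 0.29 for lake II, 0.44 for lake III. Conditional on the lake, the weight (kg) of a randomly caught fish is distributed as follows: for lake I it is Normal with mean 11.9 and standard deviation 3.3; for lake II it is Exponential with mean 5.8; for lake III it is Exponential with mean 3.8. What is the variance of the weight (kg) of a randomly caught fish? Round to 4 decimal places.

30.2679

Per component, I: μ=11.9, E[X²]=152.5; II: μ=5.8, E[X²]=67.28; III: μ=3.8, E[X²]=28.88.
E[X] = 0.27·11.9 + 0.29·5.8 + 0.44·3.8 = 6.567.
E[X²] = 0.27·152.5 + 0.29·67.28 + 0.44·28.88 = 73.3934.
Var(X) = E[X²] − (E[X])² = 73.3934 − 43.1255 = 30.2679.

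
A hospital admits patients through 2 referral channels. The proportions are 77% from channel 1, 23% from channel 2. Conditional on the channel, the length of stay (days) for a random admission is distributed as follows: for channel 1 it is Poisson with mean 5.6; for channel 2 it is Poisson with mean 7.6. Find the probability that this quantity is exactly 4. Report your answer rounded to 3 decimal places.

0.133

Conditional on each channel, P(X = 4): 1: 0.151528; 2: 0.0695673.
By total probability, P(X = 4) = 0.77·0.151528 + 0.23·0.0695673 = 0.132677.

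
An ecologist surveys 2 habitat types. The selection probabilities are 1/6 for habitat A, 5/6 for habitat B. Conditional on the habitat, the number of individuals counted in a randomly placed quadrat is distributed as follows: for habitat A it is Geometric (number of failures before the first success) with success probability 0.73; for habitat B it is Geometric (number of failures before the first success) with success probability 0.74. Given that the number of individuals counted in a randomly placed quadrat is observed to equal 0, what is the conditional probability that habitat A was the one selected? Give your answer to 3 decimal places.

Likelihoods P(X=0 | ·): A: 0.73; B: 0.74.
Posterior ∝ prior × likelihood. Numerator for A: 0.166667·0.73 = 0.121667.
Normalizing constant: 0.166667·0.73 + 0.833333·0.74 = 0.738333.
P(A | observation) = 0.121667 / 0.738333 = 0.164786.

0.165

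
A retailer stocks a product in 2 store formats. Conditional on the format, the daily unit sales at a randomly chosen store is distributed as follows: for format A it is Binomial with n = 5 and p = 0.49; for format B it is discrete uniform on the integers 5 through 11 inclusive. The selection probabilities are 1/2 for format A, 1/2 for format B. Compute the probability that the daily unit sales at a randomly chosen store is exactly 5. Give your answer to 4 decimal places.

Conditional on each format, P(X = 5): A: 0.0282475; B: 0.142857.
By total probability, P(X = 5) = 0.5·0.0282475 + 0.5·0.142857 = 0.0855523.

0.0856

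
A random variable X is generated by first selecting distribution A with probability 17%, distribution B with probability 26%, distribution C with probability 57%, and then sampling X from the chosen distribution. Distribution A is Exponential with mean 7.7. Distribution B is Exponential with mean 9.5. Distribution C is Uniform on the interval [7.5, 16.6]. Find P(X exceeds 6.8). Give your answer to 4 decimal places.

Conditional on each component, P(X > 6.8): A: 0.413492; B: 0.488806; C: 1.
By total probability, P(X > 6.8) = 0.17·0.413492 + 0.26·0.488806 + 0.57·1 = 0.767383.

0.7674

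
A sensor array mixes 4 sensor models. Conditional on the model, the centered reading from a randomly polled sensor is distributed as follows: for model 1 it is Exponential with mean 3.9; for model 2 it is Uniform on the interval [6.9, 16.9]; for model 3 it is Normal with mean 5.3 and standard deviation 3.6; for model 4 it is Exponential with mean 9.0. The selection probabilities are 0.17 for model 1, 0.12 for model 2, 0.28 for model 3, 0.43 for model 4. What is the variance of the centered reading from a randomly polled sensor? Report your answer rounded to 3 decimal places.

48.891

Per component, 1: μ=3.9, E[X²]=30.42; 2: μ=11.9, E[X²]=149.943; 3: μ=5.3, E[X²]=41.05; 4: μ=9, E[X²]=162.
E[X] = 0.17·3.9 + 0.12·11.9 + 0.28·5.3 + 0.43·9 = 7.445.
E[X²] = 0.17·30.42 + 0.12·149.943 + 0.28·41.05 + 0.43·162 = 104.319.
Var(X) = E[X²] − (E[X])² = 104.319 − 55.428 = 48.8906.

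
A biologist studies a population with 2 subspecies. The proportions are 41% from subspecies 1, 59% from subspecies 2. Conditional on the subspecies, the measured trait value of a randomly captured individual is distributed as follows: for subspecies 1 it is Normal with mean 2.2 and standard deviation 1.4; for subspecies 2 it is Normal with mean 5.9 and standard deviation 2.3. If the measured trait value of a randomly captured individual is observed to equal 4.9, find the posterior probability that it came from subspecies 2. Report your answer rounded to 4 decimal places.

Likelihoods f(4.9 | ·): 1: 0.0443739; 2: 0.15781.
Posterior ∝ prior × likelihood. Numerator for 2: 0.59·0.15781 = 0.0931077.
Normalizing constant: 0.41·0.0443739 + 0.59·0.15781 = 0.111301.
P(2 | observation) = 0.0931077 / 0.111301 = 0.83654.

0.8365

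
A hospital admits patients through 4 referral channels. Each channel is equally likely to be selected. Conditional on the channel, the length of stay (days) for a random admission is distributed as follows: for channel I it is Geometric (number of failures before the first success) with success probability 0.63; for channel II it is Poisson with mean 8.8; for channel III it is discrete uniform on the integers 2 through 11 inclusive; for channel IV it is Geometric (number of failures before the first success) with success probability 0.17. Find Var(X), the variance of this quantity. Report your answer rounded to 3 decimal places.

20.682

Per component, I: μ=0.587302, E[X²]=1.27715; II: μ=8.8, E[X²]=86.24; III: μ=6.5, E[X²]=50.5; IV: μ=4.88235, E[X²]=52.5571.
E[X] = 0.25·0.587302 + 0.25·8.8 + 0.25·6.5 + 0.25·4.88235 = 5.19241.
E[X²] = 0.25·1.27715 + 0.25·86.24 + 0.25·50.5 + 0.25·52.5571 = 47.6436.
Var(X) = E[X²] − (E[X])² = 47.6436 − 26.9612 = 20.6824.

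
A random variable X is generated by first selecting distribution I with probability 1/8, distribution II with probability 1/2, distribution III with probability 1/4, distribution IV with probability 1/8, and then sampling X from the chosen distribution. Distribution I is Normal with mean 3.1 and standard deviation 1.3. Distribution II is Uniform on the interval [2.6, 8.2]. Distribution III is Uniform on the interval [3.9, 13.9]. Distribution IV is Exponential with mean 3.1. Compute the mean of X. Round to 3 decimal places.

Component means — I: 3.1; II: 5.4; III: 8.9; IV: 3.1.
E[X] = 0.125·3.1 + 0.5·5.4 + 0.25·8.9 + 0.125·3.1 = 5.7.

5.700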